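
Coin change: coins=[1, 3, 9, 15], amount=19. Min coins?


dp[0]=0; dp[i]=1+min(dp[i-c] for c in coins)
...dp[14]=4, dp[15]=1, dp[16]=2, dp[17]=3, dp[18]=2, dp[19]=3
Minimum coins for 19 = 3


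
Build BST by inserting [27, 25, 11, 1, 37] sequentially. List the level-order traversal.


Root = 27; build tree by BST insertion.
Level-Order traversal: [27, 25, 37, 11, 1]


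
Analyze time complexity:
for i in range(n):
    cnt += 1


Per nesting level: O(n) = O(n)
Complexity: O(n)


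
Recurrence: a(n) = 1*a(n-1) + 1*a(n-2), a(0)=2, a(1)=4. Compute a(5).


Build bottom-up:
...a(3)=10, a(4)=16, a(5)=1*16+1*10=26


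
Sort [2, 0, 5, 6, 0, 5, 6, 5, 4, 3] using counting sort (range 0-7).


Count array: [2, 0, 1, 1, 1, 3, 2, 0]
Reconstruct: [0, 0, 2, 3, 4, 5, 5, 5, 6, 6]


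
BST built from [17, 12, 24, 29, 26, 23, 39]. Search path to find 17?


BST root = 17
Search for 17: compare at each node
Path: [17]


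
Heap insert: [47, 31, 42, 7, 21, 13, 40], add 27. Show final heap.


Append 27: [47, 31, 42, 7, 21, 13, 40, 27]
Bubble up: swap idx 7(27) with idx 3(7)
Result: [47, 31, 42, 27, 21, 13, 40, 7]


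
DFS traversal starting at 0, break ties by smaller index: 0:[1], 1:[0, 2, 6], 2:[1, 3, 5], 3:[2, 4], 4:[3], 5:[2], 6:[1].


DFS stack-based: start with [0]
Visit order: [0, 1, 2, 3, 4, 5, 6]


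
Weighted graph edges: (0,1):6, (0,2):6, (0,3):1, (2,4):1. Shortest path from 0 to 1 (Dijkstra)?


Dijkstra from 0:
Distances: {0: 0, 1: 6, 2: 6, 3: 1, 4: 7}
Shortest distance to 1 = 6, path = [0, 1]


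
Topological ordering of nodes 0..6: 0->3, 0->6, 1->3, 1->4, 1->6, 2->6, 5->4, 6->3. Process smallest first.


Kahn's algorithm, process smallest node first
Order: [0, 1, 2, 5, 4, 6, 3]


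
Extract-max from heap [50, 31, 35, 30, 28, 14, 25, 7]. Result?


Max = 50
Replace root with last, heapify down
Resulting heap: [35, 31, 25, 30, 28, 14, 7]


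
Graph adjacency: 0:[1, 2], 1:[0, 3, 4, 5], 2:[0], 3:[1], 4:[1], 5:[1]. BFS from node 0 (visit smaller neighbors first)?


BFS queue: start with [0]
Visit order: [0, 1, 2, 3, 4, 5]


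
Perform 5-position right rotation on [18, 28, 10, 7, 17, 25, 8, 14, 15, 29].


Right rotate by 5: [25, 8, 14, 15, 29, 18, 28, 10, 7, 17]


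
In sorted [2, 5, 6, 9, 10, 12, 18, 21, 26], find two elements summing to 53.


Two pointers: lo=0, hi=8
No pair sums to 53


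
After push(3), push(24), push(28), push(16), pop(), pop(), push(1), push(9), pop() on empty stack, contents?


push(3) -> [3]
push(24) -> [3, 24]
push(28) -> [3, 24, 28]
push(16) -> [3, 24, 28, 16]
pop() returns 16 -> [3, 24, 28]
pop() returns 28 -> [3, 24]
push(1) -> [3, 24, 1]
push(9) -> [3, 24, 1, 9]
pop() returns 9 -> [3, 24, 1]
Final stack (bottom to top): [3, 24, 1]


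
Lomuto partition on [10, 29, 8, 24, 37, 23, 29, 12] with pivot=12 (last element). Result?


Elements <= 12 go left of pivot.
Result: [10, 8, 12, 24, 37, 23, 29, 29], pivot at index 2


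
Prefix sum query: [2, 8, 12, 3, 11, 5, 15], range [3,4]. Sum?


Prefix sums: [0, 2, 10, 22, 25, 36, 41, 56]
Sum[3..4] = prefix[5] - prefix[3] = 36 - 22 = 14


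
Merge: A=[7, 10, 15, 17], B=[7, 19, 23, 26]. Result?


Compare heads, take smaller each step.
Merged: [7, 7, 10, 15, 17, 19, 23, 26]


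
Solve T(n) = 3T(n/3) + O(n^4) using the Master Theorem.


a=3, b=3, c=4. log_3(3)=1 < c=4. Case 3: O(n^c) = O(n^4)
Complexity: O(n^4)


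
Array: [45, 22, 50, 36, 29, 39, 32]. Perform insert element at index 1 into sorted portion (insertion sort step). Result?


After one pass: [22, 45, 50, 36, 29, 39, 32]


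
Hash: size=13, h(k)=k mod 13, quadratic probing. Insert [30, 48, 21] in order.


Insertions: 30->slot 4; 48->slot 9; 21->slot 8
Table: [None, None, None, None, 30, None, None, None, 21, 48, None, None, None]


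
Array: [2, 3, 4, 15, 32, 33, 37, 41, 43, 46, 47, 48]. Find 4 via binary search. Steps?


Search for 4:
[0,11] mid=5 arr[5]=33
[0,4] mid=2 arr[2]=4
Total: 2 comparisons


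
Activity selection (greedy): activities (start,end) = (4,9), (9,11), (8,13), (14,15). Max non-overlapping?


Greedy: pick earliest-ending, then skip overlaps.
Selected (3 activities): [(4, 9), (9, 11), (14, 15)]


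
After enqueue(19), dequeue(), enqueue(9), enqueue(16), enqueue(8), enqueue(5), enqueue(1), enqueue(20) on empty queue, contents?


enqueue(19) -> [19]
dequeue() returns 19 -> []
enqueue(9) -> [9]
enqueue(16) -> [9, 16]
enqueue(8) -> [9, 16, 8]
enqueue(5) -> [9, 16, 8, 5]
enqueue(1) -> [9, 16, 8, 5, 1]
enqueue(20) -> [9, 16, 8, 5, 1, 20]
Final queue (front to back): [9, 16, 8, 5, 1, 20]


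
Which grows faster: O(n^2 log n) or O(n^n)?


n^2 log n grows slower than n^n
O(n^2 log n) is asymptotically smaller; O(n^n) grows faster


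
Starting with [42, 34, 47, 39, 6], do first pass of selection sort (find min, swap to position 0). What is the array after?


After one pass: [6, 34, 47, 39, 42]


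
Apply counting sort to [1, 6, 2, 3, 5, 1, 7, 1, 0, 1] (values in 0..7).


Count array: [1, 4, 1, 1, 0, 1, 1, 1]
Reconstruct: [0, 1, 1, 1, 1, 2, 3, 5, 6, 7]


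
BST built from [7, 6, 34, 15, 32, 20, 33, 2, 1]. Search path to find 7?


BST root = 7
Search for 7: compare at each node
Path: [7]


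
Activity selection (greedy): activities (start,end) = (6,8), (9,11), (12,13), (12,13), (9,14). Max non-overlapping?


Greedy: pick earliest-ending, then skip overlaps.
Selected (3 activities): [(6, 8), (9, 11), (12, 13)]


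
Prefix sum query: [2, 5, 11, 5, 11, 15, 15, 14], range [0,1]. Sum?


Prefix sums: [0, 2, 7, 18, 23, 34, 49, 64, 78]
Sum[0..1] = prefix[2] - prefix[0] = 7 - 0 = 7


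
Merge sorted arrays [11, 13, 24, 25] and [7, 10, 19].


Compare heads, take smaller each step.
Merged: [7, 10, 11, 13, 19, 24, 25]


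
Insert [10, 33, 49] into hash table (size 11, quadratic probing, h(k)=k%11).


Insertions: 10->slot 10; 33->slot 0; 49->slot 5
Table: [33, None, None, None, None, 49, None, None, None, None, 10]


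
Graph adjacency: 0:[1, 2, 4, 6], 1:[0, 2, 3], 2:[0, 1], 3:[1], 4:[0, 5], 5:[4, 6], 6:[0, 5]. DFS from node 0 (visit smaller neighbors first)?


DFS stack-based: start with [0]
Visit order: [0, 1, 2, 3, 4, 5, 6]


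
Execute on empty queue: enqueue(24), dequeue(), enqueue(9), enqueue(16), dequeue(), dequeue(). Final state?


enqueue(24) -> [24]
dequeue() returns 24 -> []
enqueue(9) -> [9]
enqueue(16) -> [9, 16]
dequeue() returns 9 -> [16]
dequeue() returns 16 -> []
Final queue (front to back): []


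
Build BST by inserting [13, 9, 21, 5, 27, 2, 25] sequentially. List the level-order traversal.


Root = 13; build tree by BST insertion.
Level-Order traversal: [13, 9, 21, 5, 27, 2, 25]


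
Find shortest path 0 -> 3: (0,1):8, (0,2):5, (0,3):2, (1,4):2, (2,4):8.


Dijkstra from 0:
Distances: {0: 0, 1: 8, 2: 5, 3: 2, 4: 10}
Shortest distance to 3 = 2, path = [0, 3]


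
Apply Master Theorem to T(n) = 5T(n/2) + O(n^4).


a=5, b=2, c=4. log_2(5)=2.322 < c=4. Case 3: O(n^c) = O(n^4)
Complexity: O(n^4)


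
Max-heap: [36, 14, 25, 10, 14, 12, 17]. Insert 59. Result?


Append 59: [36, 14, 25, 10, 14, 12, 17, 59]
Bubble up: swap idx 7(59) with idx 3(10); swap idx 3(59) with idx 1(14); swap idx 1(59) with idx 0(36)
Result: [59, 36, 25, 14, 14, 12, 17, 10]


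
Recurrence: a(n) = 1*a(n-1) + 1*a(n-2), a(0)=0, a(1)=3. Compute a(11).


Build bottom-up:
...a(9)=102, a(10)=165, a(11)=1*165+1*102=267


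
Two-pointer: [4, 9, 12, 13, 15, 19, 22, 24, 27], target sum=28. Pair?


Two pointers: lo=0, hi=8
Found pair: (4, 24) summing to 28


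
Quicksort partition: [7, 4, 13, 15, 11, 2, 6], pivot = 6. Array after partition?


Elements <= 6 go left of pivot.
Result: [4, 2, 6, 15, 11, 7, 13], pivot at index 2


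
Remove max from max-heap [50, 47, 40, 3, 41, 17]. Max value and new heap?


Max = 50
Replace root with last, heapify down
Resulting heap: [47, 41, 40, 3, 17]


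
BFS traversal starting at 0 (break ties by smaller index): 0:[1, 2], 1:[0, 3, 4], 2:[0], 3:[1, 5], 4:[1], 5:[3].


BFS queue: start with [0]
Visit order: [0, 1, 2, 3, 4, 5]


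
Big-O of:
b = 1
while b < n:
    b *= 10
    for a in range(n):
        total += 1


Per nesting level: O(log n) * O(n) = O(n log n)
Complexity: O(n log n)


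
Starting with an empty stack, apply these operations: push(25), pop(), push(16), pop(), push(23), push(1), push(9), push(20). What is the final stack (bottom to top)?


push(25) -> [25]
pop() returns 25 -> []
push(16) -> [16]
pop() returns 16 -> []
push(23) -> [23]
push(1) -> [23, 1]
push(9) -> [23, 1, 9]
push(20) -> [23, 1, 9, 20]
Final stack (bottom to top): [23, 1, 9, 20]


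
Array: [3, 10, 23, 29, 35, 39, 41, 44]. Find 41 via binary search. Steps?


Search for 41:
[0,7] mid=3 arr[3]=29
[4,7] mid=5 arr[5]=39
[6,7] mid=6 arr[6]=41
Total: 3 comparisons


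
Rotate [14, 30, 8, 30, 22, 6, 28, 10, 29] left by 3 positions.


Left rotate by 3: [30, 22, 6, 28, 10, 29, 14, 30, 8]


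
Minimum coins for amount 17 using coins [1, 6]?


dp[0]=0; dp[i]=1+min(dp[i-c] for c in coins)
...dp[12]=2, dp[13]=3, dp[14]=4, dp[15]=5, dp[16]=6, dp[17]=7
Minimum coins for 17 = 7


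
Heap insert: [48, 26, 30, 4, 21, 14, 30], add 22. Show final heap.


Append 22: [48, 26, 30, 4, 21, 14, 30, 22]
Bubble up: swap idx 7(22) with idx 3(4)
Result: [48, 26, 30, 22, 21, 14, 30, 4]


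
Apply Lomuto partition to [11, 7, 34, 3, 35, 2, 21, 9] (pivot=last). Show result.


Elements <= 9 go left of pivot.
Result: [7, 3, 2, 9, 35, 34, 21, 11], pivot at index 3


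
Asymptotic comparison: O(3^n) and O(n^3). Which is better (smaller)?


cubic grows slower than exponential (base 3)
O(n^3) is asymptotically smaller; O(3^n) grows faster


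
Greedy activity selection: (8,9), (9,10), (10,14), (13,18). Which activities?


Greedy: pick earliest-ending, then skip overlaps.
Selected (3 activities): [(8, 9), (9, 10), (10, 14)]


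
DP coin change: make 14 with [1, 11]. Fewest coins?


dp[0]=0; dp[i]=1+min(dp[i-c] for c in coins)
...dp[9]=9, dp[10]=10, dp[11]=1, dp[12]=2, dp[13]=3, dp[14]=4
Minimum coins for 14 = 4


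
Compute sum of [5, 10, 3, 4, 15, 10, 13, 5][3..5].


Prefix sums: [0, 5, 15, 18, 22, 37, 47, 60, 65]
Sum[3..5] = prefix[6] - prefix[3] = 47 - 18 = 29


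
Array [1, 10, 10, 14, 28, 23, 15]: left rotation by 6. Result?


Left rotate by 6: [15, 1, 10, 10, 14, 28, 23]


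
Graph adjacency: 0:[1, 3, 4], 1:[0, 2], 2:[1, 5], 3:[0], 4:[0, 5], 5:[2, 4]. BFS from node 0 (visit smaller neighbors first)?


BFS queue: start with [0]
Visit order: [0, 1, 3, 4, 2, 5]


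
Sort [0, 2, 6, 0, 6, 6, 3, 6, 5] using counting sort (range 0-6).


Count array: [2, 0, 1, 1, 0, 1, 4]
Reconstruct: [0, 0, 2, 3, 5, 6, 6, 6, 6]


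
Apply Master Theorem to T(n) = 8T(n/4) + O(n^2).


a=8, b=4, c=2. log_4(8)=1.5 < c=2. Case 3: O(n^c) = O(n^2)
Complexity: O(n^2)


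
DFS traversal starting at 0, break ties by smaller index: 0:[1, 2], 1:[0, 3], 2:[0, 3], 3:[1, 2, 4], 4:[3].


DFS stack-based: start with [0]
Visit order: [0, 1, 3, 2, 4]


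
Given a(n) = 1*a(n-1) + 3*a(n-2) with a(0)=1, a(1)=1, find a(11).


Build bottom-up:
...a(9)=1159, a(10)=2683, a(11)=1*2683+3*1159=6160


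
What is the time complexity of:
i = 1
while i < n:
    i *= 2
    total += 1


Per nesting level: O(log n) = O(log n)
Complexity: O(log n)


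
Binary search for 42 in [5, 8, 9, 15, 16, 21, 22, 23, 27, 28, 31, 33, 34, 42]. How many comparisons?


Search for 42:
[0,13] mid=6 arr[6]=22
[7,13] mid=10 arr[10]=31
[11,13] mid=12 arr[12]=34
[13,13] mid=13 arr[13]=42
Total: 4 comparisons


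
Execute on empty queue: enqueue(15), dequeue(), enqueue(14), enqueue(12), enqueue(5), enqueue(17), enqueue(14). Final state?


enqueue(15) -> [15]
dequeue() returns 15 -> []
enqueue(14) -> [14]
enqueue(12) -> [14, 12]
enqueue(5) -> [14, 12, 5]
enqueue(17) -> [14, 12, 5, 17]
enqueue(14) -> [14, 12, 5, 17, 14]
Final queue (front to back): [14, 12, 5, 17, 14]


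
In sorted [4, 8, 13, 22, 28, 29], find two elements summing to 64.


Two pointers: lo=0, hi=5
No pair sums to 64


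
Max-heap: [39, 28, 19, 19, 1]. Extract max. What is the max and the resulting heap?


Max = 39
Replace root with last, heapify down
Resulting heap: [28, 19, 19, 1]


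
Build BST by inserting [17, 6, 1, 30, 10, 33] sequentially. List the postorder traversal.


Root = 17; build tree by BST insertion.
Postorder traversal: [1, 10, 6, 33, 30, 17]


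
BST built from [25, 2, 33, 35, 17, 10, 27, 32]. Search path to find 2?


BST root = 25
Search for 2: compare at each node
Path: [25, 2]


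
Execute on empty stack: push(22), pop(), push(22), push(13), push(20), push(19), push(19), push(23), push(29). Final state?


push(22) -> [22]
pop() returns 22 -> []
push(22) -> [22]
push(13) -> [22, 13]
push(20) -> [22, 13, 20]
push(19) -> [22, 13, 20, 19]
push(19) -> [22, 13, 20, 19, 19]
push(23) -> [22, 13, 20, 19, 19, 23]
push(29) -> [22, 13, 20, 19, 19, 23, 29]
Final stack (bottom to top): [22, 13, 20, 19, 19, 23, 29]


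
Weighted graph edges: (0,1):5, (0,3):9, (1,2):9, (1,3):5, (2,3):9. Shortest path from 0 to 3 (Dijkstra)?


Dijkstra from 0:
Distances: {0: 0, 1: 5, 2: 14, 3: 9}
Shortest distance to 3 = 9, path = [0, 3]


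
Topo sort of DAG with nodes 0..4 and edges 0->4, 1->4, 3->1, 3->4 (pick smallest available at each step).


Kahn's algorithm, process smallest node first
Order: [0, 2, 3, 1, 4]


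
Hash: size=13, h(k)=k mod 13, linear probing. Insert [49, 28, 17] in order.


Insertions: 49->slot 10; 28->slot 2; 17->slot 4
Table: [None, None, 28, None, 17, None, None, None, None, None, 49, None, None]


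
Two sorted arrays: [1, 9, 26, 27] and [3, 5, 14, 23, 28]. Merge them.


Compare heads, take smaller each step.
Merged: [1, 3, 5, 9, 14, 23, 26, 27, 28]


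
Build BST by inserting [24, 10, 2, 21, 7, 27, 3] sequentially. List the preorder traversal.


Root = 24; build tree by BST insertion.
Preorder traversal: [24, 10, 2, 7, 3, 21, 27]


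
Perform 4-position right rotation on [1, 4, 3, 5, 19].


Right rotate by 4: [4, 3, 5, 19, 1]


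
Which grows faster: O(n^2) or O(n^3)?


quadratic grows slower than cubic
O(n^2) is asymptotically smaller; O(n^3) grows faster


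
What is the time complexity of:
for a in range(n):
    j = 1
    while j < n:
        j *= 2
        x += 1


Per nesting level: O(n) * O(log n) = O(n log n)
Complexity: O(n log n)


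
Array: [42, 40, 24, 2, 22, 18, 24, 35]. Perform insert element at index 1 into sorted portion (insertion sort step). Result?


After one pass: [40, 42, 24, 2, 22, 18, 24, 35]


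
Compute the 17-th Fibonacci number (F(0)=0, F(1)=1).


F(n)=F(n-1)+F(n-2)
...F(15)=610, F(16)=987, F(17)=1597


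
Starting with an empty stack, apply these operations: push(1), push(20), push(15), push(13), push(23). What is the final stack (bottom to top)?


push(1) -> [1]
push(20) -> [1, 20]
push(15) -> [1, 20, 15]
push(13) -> [1, 20, 15, 13]
push(23) -> [1, 20, 15, 13, 23]
Final stack (bottom to top): [1, 20, 15, 13, 23]


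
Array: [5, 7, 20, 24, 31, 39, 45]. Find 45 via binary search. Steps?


Search for 45:
[0,6] mid=3 arr[3]=24
[4,6] mid=5 arr[5]=39
[6,6] mid=6 arr[6]=45
Total: 3 comparisons


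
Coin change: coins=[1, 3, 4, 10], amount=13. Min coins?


dp[0]=0; dp[i]=1+min(dp[i-c] for c in coins)
...dp[8]=2, dp[9]=3, dp[10]=1, dp[11]=2, dp[12]=3, dp[13]=2
Minimum coins for 13 = 2


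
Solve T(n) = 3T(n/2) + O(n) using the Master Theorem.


a=3, b=2, c=1. log_2(3)=1.585 > c=1. Case 1: O(n^log_b(a)) = O(n^1.585)
Complexity: O(n^1.585)


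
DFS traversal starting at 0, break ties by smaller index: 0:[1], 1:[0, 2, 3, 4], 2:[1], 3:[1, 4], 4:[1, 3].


DFS stack-based: start with [0]
Visit order: [0, 1, 2, 3, 4]


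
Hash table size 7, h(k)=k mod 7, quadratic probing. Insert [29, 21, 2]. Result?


Insertions: 29->slot 1; 21->slot 0; 2->slot 2
Table: [21, 29, 2, None, None, None, None]


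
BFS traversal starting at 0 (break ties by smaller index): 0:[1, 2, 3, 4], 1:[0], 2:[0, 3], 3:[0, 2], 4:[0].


BFS queue: start with [0]
Visit order: [0, 1, 2, 3, 4]


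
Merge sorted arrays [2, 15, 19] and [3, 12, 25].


Compare heads, take smaller each step.
Merged: [2, 3, 12, 15, 19, 25]


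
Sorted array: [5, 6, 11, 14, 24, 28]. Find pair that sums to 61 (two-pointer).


Two pointers: lo=0, hi=5
No pair sums to 61


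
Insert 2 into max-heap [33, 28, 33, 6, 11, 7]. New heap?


Append 2: [33, 28, 33, 6, 11, 7, 2]
Bubble up: no swaps needed
Result: [33, 28, 33, 6, 11, 7, 2]


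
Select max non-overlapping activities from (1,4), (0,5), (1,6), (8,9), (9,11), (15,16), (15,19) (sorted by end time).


Greedy: pick earliest-ending, then skip overlaps.
Selected (4 activities): [(1, 4), (8, 9), (9, 11), (15, 16)]


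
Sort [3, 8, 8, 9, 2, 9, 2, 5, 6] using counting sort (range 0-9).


Count array: [0, 0, 2, 1, 0, 1, 1, 0, 2, 2]
Reconstruct: [2, 2, 3, 5, 6, 8, 8, 9, 9]


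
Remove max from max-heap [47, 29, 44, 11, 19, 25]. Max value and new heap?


Max = 47
Replace root with last, heapify down
Resulting heap: [44, 29, 25, 11, 19]


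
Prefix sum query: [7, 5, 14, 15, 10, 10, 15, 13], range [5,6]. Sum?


Prefix sums: [0, 7, 12, 26, 41, 51, 61, 76, 89]
Sum[5..6] = prefix[7] - prefix[5] = 76 - 51 = 25


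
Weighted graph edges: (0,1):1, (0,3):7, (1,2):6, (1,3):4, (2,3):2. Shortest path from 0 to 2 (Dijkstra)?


Dijkstra from 0:
Distances: {0: 0, 1: 1, 2: 7, 3: 5}
Shortest distance to 2 = 7, path = [0, 1, 2]


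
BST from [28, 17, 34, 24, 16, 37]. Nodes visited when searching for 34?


BST root = 28
Search for 34: compare at each node
Path: [28, 34]


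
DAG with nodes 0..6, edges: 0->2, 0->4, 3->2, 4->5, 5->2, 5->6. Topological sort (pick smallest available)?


Kahn's algorithm, process smallest node first
Order: [0, 1, 3, 4, 5, 2, 6]


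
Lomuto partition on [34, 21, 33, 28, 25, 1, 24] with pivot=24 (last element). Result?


Elements <= 24 go left of pivot.
Result: [21, 1, 24, 28, 25, 34, 33], pivot at index 2


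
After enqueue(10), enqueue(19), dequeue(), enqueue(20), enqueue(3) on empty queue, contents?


enqueue(10) -> [10]
enqueue(19) -> [10, 19]
dequeue() returns 10 -> [19]
enqueue(20) -> [19, 20]
enqueue(3) -> [19, 20, 3]
Final queue (front to back): [19, 20, 3]


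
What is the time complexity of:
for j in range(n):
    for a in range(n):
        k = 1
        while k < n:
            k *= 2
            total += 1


Per nesting level: O(n) * O(n) * O(log n) = O(n^2 log n)
Complexity: O(n^2 log n)


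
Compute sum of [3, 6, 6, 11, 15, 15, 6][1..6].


Prefix sums: [0, 3, 9, 15, 26, 41, 56, 62]
Sum[1..6] = prefix[7] - prefix[1] = 62 - 3 = 59


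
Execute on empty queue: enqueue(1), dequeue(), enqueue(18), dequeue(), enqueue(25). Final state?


enqueue(1) -> [1]
dequeue() returns 1 -> []
enqueue(18) -> [18]
dequeue() returns 18 -> []
enqueue(25) -> [25]
Final queue (front to back): [25]


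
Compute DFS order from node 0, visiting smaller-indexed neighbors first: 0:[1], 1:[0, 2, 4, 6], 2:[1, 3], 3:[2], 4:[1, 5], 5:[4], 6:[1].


DFS stack-based: start with [0]
Visit order: [0, 1, 2, 3, 4, 5, 6]


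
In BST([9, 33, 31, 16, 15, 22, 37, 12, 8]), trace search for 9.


BST root = 9
Search for 9: compare at each node
Path: [9]


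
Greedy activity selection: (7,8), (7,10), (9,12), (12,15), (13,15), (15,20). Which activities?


Greedy: pick earliest-ending, then skip overlaps.
Selected (4 activities): [(7, 8), (9, 12), (12, 15), (15, 20)]


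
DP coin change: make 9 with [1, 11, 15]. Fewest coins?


dp[0]=0; dp[i]=1+min(dp[i-c] for c in coins)
...dp[4]=4, dp[5]=5, dp[6]=6, dp[7]=7, dp[8]=8, dp[9]=9
Minimum coins for 9 = 9


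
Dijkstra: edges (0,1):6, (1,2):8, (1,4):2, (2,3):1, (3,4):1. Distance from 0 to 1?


Dijkstra from 0:
Distances: {0: 0, 1: 6, 2: 10, 3: 9, 4: 8}
Shortest distance to 1 = 6, path = [0, 1]


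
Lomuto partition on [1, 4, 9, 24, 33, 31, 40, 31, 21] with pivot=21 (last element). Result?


Elements <= 21 go left of pivot.
Result: [1, 4, 9, 21, 33, 31, 40, 31, 24], pivot at index 3


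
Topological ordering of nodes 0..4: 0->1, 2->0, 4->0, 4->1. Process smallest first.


Kahn's algorithm, process smallest node first
Order: [2, 3, 4, 0, 1]


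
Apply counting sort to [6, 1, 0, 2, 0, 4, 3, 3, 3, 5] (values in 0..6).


Count array: [2, 1, 1, 3, 1, 1, 1]
Reconstruct: [0, 0, 1, 2, 3, 3, 3, 4, 5, 6]


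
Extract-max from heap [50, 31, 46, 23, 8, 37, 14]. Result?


Max = 50
Replace root with last, heapify down
Resulting heap: [46, 31, 37, 23, 8, 14]


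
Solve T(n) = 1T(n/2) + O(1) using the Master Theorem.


a=1, b=2, c=0. log_2(1)=0 = c=0. Case 2: O(n^c log n) = O(log n)
Complexity: O(log n)


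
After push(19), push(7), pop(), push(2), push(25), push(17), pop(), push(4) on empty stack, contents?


push(19) -> [19]
push(7) -> [19, 7]
pop() returns 7 -> [19]
push(2) -> [19, 2]
push(25) -> [19, 2, 25]
push(17) -> [19, 2, 25, 17]
pop() returns 17 -> [19, 2, 25]
push(4) -> [19, 2, 25, 4]
Final stack (bottom to top): [19, 2, 25, 4]


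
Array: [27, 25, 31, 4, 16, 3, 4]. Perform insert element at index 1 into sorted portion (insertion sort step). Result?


After one pass: [25, 27, 31, 4, 16, 3, 4]


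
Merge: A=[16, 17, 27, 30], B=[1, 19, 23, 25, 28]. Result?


Compare heads, take smaller each step.
Merged: [1, 16, 17, 19, 23, 25, 27, 28, 30]


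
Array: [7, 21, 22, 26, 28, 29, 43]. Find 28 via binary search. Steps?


Search for 28:
[0,6] mid=3 arr[3]=26
[4,6] mid=5 arr[5]=29
[4,4] mid=4 arr[4]=28
Total: 3 comparisons


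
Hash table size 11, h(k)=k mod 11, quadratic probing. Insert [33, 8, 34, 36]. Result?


Insertions: 33->slot 0; 8->slot 8; 34->slot 1; 36->slot 3
Table: [33, 34, None, 36, None, None, None, None, 8, None, None]


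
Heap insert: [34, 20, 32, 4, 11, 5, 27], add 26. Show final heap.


Append 26: [34, 20, 32, 4, 11, 5, 27, 26]
Bubble up: swap idx 7(26) with idx 3(4); swap idx 3(26) with idx 1(20)
Result: [34, 26, 32, 20, 11, 5, 27, 4]


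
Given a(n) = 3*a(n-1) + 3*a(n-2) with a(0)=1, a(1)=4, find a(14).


Build bottom-up:
...a(12)=9221121, a(13)=34959924, a(14)=3*34959924+3*9221121=132543135


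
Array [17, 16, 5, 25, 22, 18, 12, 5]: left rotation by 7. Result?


Left rotate by 7: [5, 17, 16, 5, 25, 22, 18, 12]


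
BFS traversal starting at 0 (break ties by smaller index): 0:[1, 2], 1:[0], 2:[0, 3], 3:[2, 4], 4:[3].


BFS queue: start with [0]
Visit order: [0, 1, 2, 3, 4]


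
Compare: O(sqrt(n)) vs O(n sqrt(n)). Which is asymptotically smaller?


sublinear grows slower than n^1.5
O(sqrt(n)) is asymptotically smaller; O(n sqrt(n)) grows faster


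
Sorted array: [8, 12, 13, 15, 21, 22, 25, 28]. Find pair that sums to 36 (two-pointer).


Two pointers: lo=0, hi=7
Found pair: (8, 28) summing to 36


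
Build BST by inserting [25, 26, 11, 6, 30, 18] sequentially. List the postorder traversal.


Root = 25; build tree by BST insertion.
Postorder traversal: [6, 18, 11, 30, 26, 25]


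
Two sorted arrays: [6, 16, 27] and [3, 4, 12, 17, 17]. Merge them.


Compare heads, take smaller each step.
Merged: [3, 4, 6, 12, 16, 17, 17, 27]


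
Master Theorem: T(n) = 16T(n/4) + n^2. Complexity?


a=16, b=4, c=2. log_4(16)=2 = c=2. Case 2: O(n^c log n) = O(n^2 log n)
Complexity: O(n^2 log n)


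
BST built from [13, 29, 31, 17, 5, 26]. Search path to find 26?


BST root = 13
Search for 26: compare at each node
Path: [13, 29, 17, 26]


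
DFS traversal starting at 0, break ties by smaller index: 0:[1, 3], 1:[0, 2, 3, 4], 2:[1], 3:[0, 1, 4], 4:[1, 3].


DFS stack-based: start with [0]
Visit order: [0, 1, 2, 3, 4]


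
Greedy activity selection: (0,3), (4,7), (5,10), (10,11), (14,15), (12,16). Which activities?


Greedy: pick earliest-ending, then skip overlaps.
Selected (4 activities): [(0, 3), (4, 7), (10, 11), (14, 15)]


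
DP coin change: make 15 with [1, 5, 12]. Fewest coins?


dp[0]=0; dp[i]=1+min(dp[i-c] for c in coins)
...dp[10]=2, dp[11]=3, dp[12]=1, dp[13]=2, dp[14]=3, dp[15]=3
Minimum coins for 15 = 3


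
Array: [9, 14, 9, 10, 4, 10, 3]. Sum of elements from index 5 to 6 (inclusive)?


Prefix sums: [0, 9, 23, 32, 42, 46, 56, 59]
Sum[5..6] = prefix[7] - prefix[5] = 59 - 46 = 13


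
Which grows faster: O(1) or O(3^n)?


constant grows slower than exponential (base 3)
O(1) is asymptotically smaller; O(3^n) grows faster


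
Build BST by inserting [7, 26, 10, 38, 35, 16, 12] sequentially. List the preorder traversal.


Root = 7; build tree by BST insertion.
Preorder traversal: [7, 26, 10, 16, 12, 38, 35]


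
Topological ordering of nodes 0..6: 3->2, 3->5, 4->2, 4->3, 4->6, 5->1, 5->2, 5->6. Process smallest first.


Kahn's algorithm, process smallest node first
Order: [0, 4, 3, 5, 1, 2, 6]


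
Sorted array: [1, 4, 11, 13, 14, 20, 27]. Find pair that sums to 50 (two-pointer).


Two pointers: lo=0, hi=6
No pair sums to 50


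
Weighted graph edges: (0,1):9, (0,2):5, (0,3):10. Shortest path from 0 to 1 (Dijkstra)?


Dijkstra from 0:
Distances: {0: 0, 1: 9, 2: 5, 3: 10}
Shortest distance to 1 = 9, path = [0, 1]


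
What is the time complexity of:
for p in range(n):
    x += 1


Per nesting level: O(n) = O(n)
Complexity: O(n)


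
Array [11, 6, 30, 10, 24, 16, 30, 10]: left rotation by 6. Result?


Left rotate by 6: [30, 10, 11, 6, 30, 10, 24, 16]


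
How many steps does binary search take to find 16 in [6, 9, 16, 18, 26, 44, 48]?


Search for 16:
[0,6] mid=3 arr[3]=18
[0,2] mid=1 arr[1]=9
[2,2] mid=2 arr[2]=16
Total: 3 comparisons


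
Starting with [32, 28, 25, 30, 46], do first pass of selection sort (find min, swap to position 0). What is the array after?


After one pass: [25, 28, 32, 30, 46]


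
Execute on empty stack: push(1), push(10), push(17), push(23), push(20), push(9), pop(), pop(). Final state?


push(1) -> [1]
push(10) -> [1, 10]
push(17) -> [1, 10, 17]
push(23) -> [1, 10, 17, 23]
push(20) -> [1, 10, 17, 23, 20]
push(9) -> [1, 10, 17, 23, 20, 9]
pop() returns 9 -> [1, 10, 17, 23, 20]
pop() returns 20 -> [1, 10, 17, 23]
Final stack (bottom to top): [1, 10, 17, 23]


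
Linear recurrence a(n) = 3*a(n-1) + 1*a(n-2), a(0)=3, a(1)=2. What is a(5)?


Build bottom-up:
...a(3)=29, a(4)=96, a(5)=3*96+1*29=317


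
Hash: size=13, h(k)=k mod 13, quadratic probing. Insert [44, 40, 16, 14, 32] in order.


Insertions: 44->slot 5; 40->slot 1; 16->slot 3; 14->slot 2; 32->slot 6
Table: [None, 40, 14, 16, None, 44, 32, None, None, None, None, None, None]


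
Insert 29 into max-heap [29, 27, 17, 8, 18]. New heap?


Append 29: [29, 27, 17, 8, 18, 29]
Bubble up: swap idx 5(29) with idx 2(17)
Result: [29, 27, 29, 8, 18, 17]


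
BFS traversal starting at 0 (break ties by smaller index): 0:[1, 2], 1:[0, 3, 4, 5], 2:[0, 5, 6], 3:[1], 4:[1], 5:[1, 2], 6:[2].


BFS queue: start with [0]
Visit order: [0, 1, 2, 3, 4, 5, 6]


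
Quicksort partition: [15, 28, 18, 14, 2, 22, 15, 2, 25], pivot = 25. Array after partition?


Elements <= 25 go left of pivot.
Result: [15, 18, 14, 2, 22, 15, 2, 25, 28], pivot at index 7


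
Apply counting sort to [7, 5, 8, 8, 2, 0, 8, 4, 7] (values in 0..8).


Count array: [1, 0, 1, 0, 1, 1, 0, 2, 3]
Reconstruct: [0, 2, 4, 5, 7, 7, 8, 8, 8]


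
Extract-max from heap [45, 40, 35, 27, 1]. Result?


Max = 45
Replace root with last, heapify down
Resulting heap: [40, 27, 35, 1]


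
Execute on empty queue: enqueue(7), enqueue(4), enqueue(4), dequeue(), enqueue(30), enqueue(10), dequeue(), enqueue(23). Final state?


enqueue(7) -> [7]
enqueue(4) -> [7, 4]
enqueue(4) -> [7, 4, 4]
dequeue() returns 7 -> [4, 4]
enqueue(30) -> [4, 4, 30]
enqueue(10) -> [4, 4, 30, 10]
dequeue() returns 4 -> [4, 30, 10]
enqueue(23) -> [4, 30, 10, 23]
Final queue (front to back): [4, 30, 10, 23]


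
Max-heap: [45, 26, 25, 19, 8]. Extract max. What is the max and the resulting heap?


Max = 45
Replace root with last, heapify down
Resulting heap: [26, 19, 25, 8]


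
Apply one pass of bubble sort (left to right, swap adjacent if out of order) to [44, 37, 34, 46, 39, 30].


After one pass: [37, 34, 44, 39, 30, 46]


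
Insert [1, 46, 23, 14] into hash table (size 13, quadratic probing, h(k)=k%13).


Insertions: 1->slot 1; 46->slot 7; 23->slot 10; 14->slot 2
Table: [None, 1, 14, None, None, None, None, 46, None, None, 23, None, None]


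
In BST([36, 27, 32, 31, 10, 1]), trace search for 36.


BST root = 36
Search for 36: compare at each node
Path: [36]


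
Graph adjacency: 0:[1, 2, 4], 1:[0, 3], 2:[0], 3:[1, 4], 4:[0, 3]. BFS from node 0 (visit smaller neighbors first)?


BFS queue: start with [0]
Visit order: [0, 1, 2, 4, 3]


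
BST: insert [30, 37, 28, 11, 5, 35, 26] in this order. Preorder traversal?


Root = 30; build tree by BST insertion.
Preorder traversal: [30, 28, 11, 5, 26, 37, 35]


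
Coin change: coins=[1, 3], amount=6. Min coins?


dp[0]=0; dp[i]=1+min(dp[i-c] for c in coins)
...dp[1]=1, dp[2]=2, dp[3]=1, dp[4]=2, dp[5]=3, dp[6]=2
Minimum coins for 6 = 2


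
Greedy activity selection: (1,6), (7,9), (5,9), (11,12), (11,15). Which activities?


Greedy: pick earliest-ending, then skip overlaps.
Selected (3 activities): [(1, 6), (7, 9), (11, 12)]


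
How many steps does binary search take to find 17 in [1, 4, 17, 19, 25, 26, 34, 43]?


Search for 17:
[0,7] mid=3 arr[3]=19
[0,2] mid=1 arr[1]=4
[2,2] mid=2 arr[2]=17
Total: 3 comparisons


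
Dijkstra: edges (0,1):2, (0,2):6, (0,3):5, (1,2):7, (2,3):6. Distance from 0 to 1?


Dijkstra from 0:
Distances: {0: 0, 1: 2, 2: 6, 3: 5}
Shortest distance to 1 = 2, path = [0, 1]


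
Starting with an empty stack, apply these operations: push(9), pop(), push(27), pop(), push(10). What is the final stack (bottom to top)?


push(9) -> [9]
pop() returns 9 -> []
push(27) -> [27]
pop() returns 27 -> []
push(10) -> [10]
Final stack (bottom to top): [10]


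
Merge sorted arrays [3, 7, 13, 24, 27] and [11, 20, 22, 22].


Compare heads, take smaller each step.
Merged: [3, 7, 11, 13, 20, 22, 22, 24, 27]


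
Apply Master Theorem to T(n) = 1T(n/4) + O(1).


a=1, b=4, c=0. log_4(1)=0 = c=0. Case 2: O(n^c log n) = O(log n)
Complexity: O(log n)


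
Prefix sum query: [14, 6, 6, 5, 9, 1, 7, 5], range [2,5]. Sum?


Prefix sums: [0, 14, 20, 26, 31, 40, 41, 48, 53]
Sum[2..5] = prefix[6] - prefix[2] = 41 - 20 = 21


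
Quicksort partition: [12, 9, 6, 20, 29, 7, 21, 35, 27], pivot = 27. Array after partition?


Elements <= 27 go left of pivot.
Result: [12, 9, 6, 20, 7, 21, 27, 35, 29], pivot at index 6


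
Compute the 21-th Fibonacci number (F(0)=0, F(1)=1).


F(n)=F(n-1)+F(n-2)
...F(19)=4181, F(20)=6765, F(21)=10946


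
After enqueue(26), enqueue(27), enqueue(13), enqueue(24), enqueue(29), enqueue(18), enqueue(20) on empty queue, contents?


enqueue(26) -> [26]
enqueue(27) -> [26, 27]
enqueue(13) -> [26, 27, 13]
enqueue(24) -> [26, 27, 13, 24]
enqueue(29) -> [26, 27, 13, 24, 29]
enqueue(18) -> [26, 27, 13, 24, 29, 18]
enqueue(20) -> [26, 27, 13, 24, 29, 18, 20]
Final queue (front to back): [26, 27, 13, 24, 29, 18, 20]


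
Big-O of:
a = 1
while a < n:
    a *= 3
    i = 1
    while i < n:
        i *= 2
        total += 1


Per nesting level: O(log n) * O(log n) = O((log n)^2)
Complexity: O((log n)^2)


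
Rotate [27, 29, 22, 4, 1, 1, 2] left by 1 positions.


Left rotate by 1: [29, 22, 4, 1, 1, 2, 27]


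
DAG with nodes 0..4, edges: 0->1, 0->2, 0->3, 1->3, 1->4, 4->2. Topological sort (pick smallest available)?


Kahn's algorithm, process smallest node first
Order: [0, 1, 3, 4, 2]


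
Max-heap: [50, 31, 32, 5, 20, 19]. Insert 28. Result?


Append 28: [50, 31, 32, 5, 20, 19, 28]
Bubble up: no swaps needed
Result: [50, 31, 32, 5, 20, 19, 28]


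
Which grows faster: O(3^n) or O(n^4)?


quartic grows slower than exponential (base 3)
O(n^4) is asymptotically smaller; O(3^n) grows faster


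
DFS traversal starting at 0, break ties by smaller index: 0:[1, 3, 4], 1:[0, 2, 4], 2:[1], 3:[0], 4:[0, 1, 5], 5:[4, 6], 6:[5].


DFS stack-based: start with [0]
Visit order: [0, 1, 2, 4, 5, 6, 3]


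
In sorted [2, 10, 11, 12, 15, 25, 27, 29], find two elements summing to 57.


Two pointers: lo=0, hi=7
No pair sums to 57


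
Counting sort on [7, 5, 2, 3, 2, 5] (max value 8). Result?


Count array: [0, 0, 2, 1, 0, 2, 0, 1, 0]
Reconstruct: [2, 2, 3, 5, 5, 7]


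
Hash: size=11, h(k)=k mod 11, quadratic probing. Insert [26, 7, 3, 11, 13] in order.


Insertions: 26->slot 4; 7->slot 7; 3->slot 3; 11->slot 0; 13->slot 2
Table: [11, None, 13, 3, 26, None, None, 7, None, None, None]


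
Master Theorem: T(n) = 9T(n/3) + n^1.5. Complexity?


a=9, b=3, c=1.5. log_3(9)=2 > c=1.5. Case 1: O(n^log_b(a)) = O(n^2)
Complexity: O(n^2)


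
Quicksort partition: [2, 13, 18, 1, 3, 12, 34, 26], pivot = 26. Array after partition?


Elements <= 26 go left of pivot.
Result: [2, 13, 18, 1, 3, 12, 26, 34], pivot at index 6


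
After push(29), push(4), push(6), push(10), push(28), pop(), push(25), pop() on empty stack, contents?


push(29) -> [29]
push(4) -> [29, 4]
push(6) -> [29, 4, 6]
push(10) -> [29, 4, 6, 10]
push(28) -> [29, 4, 6, 10, 28]
pop() returns 28 -> [29, 4, 6, 10]
push(25) -> [29, 4, 6, 10, 25]
pop() returns 25 -> [29, 4, 6, 10]
Final stack (bottom to top): [29, 4, 6, 10]


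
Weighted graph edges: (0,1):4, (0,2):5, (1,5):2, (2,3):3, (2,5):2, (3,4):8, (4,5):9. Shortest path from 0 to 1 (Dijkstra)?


Dijkstra from 0:
Distances: {0: 0, 1: 4, 2: 5, 3: 8, 4: 15, 5: 6}
Shortest distance to 1 = 4, path = [0, 1]


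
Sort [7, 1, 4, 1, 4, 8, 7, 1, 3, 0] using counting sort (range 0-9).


Count array: [1, 3, 0, 1, 2, 0, 0, 2, 1, 0]
Reconstruct: [0, 1, 1, 1, 3, 4, 4, 7, 7, 8]


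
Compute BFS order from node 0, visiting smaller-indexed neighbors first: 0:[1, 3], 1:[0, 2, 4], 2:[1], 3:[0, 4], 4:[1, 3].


BFS queue: start with [0]
Visit order: [0, 1, 3, 2, 4]


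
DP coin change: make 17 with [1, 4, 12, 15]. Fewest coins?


dp[0]=0; dp[i]=1+min(dp[i-c] for c in coins)
...dp[12]=1, dp[13]=2, dp[14]=3, dp[15]=1, dp[16]=2, dp[17]=3
Minimum coins for 17 = 3


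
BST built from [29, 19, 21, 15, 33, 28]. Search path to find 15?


BST root = 29
Search for 15: compare at each node
Path: [29, 19, 15]


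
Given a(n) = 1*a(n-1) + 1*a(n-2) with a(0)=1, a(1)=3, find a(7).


Build bottom-up:
...a(5)=18, a(6)=29, a(7)=1*29+1*18=47


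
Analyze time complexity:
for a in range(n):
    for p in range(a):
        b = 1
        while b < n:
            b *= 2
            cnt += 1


Per nesting level: O(n) * O(n) [triangular over a] * O(log n) = O(n^2 log n)
Complexity: O(n^2 log n)


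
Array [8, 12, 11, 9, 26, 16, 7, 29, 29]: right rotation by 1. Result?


Right rotate by 1: [29, 8, 12, 11, 9, 26, 16, 7, 29]


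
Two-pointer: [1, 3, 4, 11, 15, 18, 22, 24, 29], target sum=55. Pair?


Two pointers: lo=0, hi=8
No pair sums to 55


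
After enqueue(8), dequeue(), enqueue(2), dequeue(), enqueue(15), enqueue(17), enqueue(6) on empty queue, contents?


enqueue(8) -> [8]
dequeue() returns 8 -> []
enqueue(2) -> [2]
dequeue() returns 2 -> []
enqueue(15) -> [15]
enqueue(17) -> [15, 17]
enqueue(6) -> [15, 17, 6]
Final queue (front to back): [15, 17, 6]


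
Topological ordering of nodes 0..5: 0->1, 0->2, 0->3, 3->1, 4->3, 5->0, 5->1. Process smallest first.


Kahn's algorithm, process smallest node first
Order: [4, 5, 0, 2, 3, 1]


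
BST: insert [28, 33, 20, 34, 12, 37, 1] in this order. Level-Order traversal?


Root = 28; build tree by BST insertion.
Level-Order traversal: [28, 20, 33, 12, 34, 1, 37]


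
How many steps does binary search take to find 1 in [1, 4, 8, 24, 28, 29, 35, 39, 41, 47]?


Search for 1:
[0,9] mid=4 arr[4]=28
[0,3] mid=1 arr[1]=4
[0,0] mid=0 arr[0]=1
Total: 3 comparisons


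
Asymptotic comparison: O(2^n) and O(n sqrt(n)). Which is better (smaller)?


n^1.5 grows slower than exponential
O(n sqrt(n)) is asymptotically smaller; O(2^n) grows faster


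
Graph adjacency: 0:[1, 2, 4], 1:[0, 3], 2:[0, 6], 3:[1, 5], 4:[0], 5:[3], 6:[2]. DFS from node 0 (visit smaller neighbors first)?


DFS stack-based: start with [0]
Visit order: [0, 1, 3, 5, 2, 6, 4]


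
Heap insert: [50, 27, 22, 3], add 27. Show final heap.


Append 27: [50, 27, 22, 3, 27]
Bubble up: no swaps needed
Result: [50, 27, 22, 3, 27]


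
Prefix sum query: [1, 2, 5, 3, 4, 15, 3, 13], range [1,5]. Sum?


Prefix sums: [0, 1, 3, 8, 11, 15, 30, 33, 46]
Sum[1..5] = prefix[6] - prefix[1] = 30 - 1 = 29


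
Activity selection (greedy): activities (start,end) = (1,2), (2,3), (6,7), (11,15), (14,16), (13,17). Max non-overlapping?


Greedy: pick earliest-ending, then skip overlaps.
Selected (4 activities): [(1, 2), (2, 3), (6, 7), (11, 15)]


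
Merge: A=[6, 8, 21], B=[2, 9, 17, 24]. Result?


Compare heads, take smaller each step.
Merged: [2, 6, 8, 9, 17, 21, 24]


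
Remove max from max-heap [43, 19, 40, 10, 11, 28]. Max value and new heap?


Max = 43
Replace root with last, heapify down
Resulting heap: [40, 19, 28, 10, 11]


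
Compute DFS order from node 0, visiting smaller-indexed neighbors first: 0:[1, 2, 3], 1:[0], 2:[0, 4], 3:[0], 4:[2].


DFS stack-based: start with [0]
Visit order: [0, 1, 2, 4, 3]


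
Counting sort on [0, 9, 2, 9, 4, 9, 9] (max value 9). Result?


Count array: [1, 0, 1, 0, 1, 0, 0, 0, 0, 4]
Reconstruct: [0, 2, 4, 9, 9, 9, 9]


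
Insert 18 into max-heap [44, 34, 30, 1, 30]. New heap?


Append 18: [44, 34, 30, 1, 30, 18]
Bubble up: no swaps needed
Result: [44, 34, 30, 1, 30, 18]


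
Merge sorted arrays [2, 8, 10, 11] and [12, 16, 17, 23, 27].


Compare heads, take smaller each step.
Merged: [2, 8, 10, 11, 12, 16, 17, 23, 27]


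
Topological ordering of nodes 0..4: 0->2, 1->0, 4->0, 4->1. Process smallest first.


Kahn's algorithm, process smallest node first
Order: [3, 4, 1, 0, 2]


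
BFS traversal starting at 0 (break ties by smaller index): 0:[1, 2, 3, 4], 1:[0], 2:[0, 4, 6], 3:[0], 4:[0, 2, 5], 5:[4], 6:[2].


BFS queue: start with [0]
Visit order: [0, 1, 2, 3, 4, 6, 5]


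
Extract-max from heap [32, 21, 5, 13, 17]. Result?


Max = 32
Replace root with last, heapify down
Resulting heap: [21, 17, 5, 13]


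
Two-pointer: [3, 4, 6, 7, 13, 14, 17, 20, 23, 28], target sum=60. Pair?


Two pointers: lo=0, hi=9
No pair sums to 60


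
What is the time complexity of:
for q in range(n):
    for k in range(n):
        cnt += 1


Per nesting level: O(n) * O(n) = O(n^2)
Complexity: O(n^2)


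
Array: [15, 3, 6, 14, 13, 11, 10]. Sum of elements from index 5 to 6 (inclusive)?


Prefix sums: [0, 15, 18, 24, 38, 51, 62, 72]
Sum[5..6] = prefix[7] - prefix[5] = 72 - 51 = 21


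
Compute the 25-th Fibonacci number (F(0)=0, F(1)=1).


F(n)=F(n-1)+F(n-2)
...F(23)=28657, F(24)=46368, F(25)=75025


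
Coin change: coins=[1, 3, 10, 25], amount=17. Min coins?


dp[0]=0; dp[i]=1+min(dp[i-c] for c in coins)
...dp[12]=3, dp[13]=2, dp[14]=3, dp[15]=4, dp[16]=3, dp[17]=4
Minimum coins for 17 = 4


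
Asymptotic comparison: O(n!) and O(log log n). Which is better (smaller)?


double-logarithmic grows slower than factorial
O(log log n) is asymptotically smaller; O(n!) grows faster
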